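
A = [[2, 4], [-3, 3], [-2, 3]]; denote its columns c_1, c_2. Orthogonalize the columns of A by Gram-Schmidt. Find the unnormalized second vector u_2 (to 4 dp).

u_2 = (4.8235, 1.7647, 2.1765)

c_1 = (2, -3, -2); ‖c_1‖ = 4.1231, so e_1 = (0.4851, -0.7276, -0.4851).
e_1·c_2 = 0.4851·4 + (-0.7276)·3 + (-0.4851)·3 = -1.6977.
u_2 = c_2 + 1.6977·e_1 = (4.8235, 1.7647, 2.1765).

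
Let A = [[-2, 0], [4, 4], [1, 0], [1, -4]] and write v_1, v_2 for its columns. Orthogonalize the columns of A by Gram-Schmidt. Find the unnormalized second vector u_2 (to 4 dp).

q_1 = v_1/‖v_1‖ = (-2, 4, 1, 1)/4.6904 = (-0.4264, 0.8528, 0.2132, 0.2132).
r_{12} = q_1·v_2 = 2.5584.
u_2 = v_2 − 2.5584·q_1 = (1.0909, 1.8182, -0.5455, -4.5455).

u_2 = (1.0909, 1.8182, -0.5455, -4.5455)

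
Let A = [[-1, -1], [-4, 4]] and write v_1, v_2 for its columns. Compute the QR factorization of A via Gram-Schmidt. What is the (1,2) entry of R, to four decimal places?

r_{12} = -3.6380

v_1 = (-1, -4); ‖v_1‖ = 4.1231, so q_1 = (-0.2425, -0.9701).
r_{12} = q_1·v_2 = -3.6380.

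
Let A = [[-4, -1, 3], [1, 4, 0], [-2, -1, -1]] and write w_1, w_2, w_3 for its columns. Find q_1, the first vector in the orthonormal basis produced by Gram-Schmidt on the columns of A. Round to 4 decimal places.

q_1 = (-0.8729, 0.2182, -0.4364)

w_1 = (-4, 1, -2); ‖w_1‖ = 4.5826, so q_1 = (-0.8729, 0.2182, -0.4364).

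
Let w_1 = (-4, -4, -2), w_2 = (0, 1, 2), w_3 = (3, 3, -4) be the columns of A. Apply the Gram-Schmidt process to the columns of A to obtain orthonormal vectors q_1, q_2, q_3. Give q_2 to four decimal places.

w_1 = (-4, -4, -2); ‖w_1‖ = 6.0000, so q_1 = (-0.6667, -0.6667, -0.3333).
q_1·w_2 = (-0.6667)·0 + (-0.6667)·1 + (-0.3333)·2 = -1.3333.
u_2 = w_2 + 1.3333·q_1 = (-0.8889, 0.1111, 1.5556).
‖u_2‖ = 1.7951, so q_2 = (-0.4952, 0.0619, 0.8666).

q_2 = (-0.4952, 0.0619, 0.8666)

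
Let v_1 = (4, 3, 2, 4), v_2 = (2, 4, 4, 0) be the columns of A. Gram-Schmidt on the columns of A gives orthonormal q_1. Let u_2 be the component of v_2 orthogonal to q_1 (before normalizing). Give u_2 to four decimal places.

u_2 = (-0.4889, 2.1333, 2.7556, -2.4889)

q_1 = v_1/‖v_1‖ = (4, 3, 2, 4)/6.7082 = (0.5963, 0.4472, 0.2981, 0.5963).
r_{12} = q_1·v_2 = 4.1740.
u_2 = v_2 − 4.1740·q_1 = (-0.4889, 2.1333, 2.7556, -2.4889).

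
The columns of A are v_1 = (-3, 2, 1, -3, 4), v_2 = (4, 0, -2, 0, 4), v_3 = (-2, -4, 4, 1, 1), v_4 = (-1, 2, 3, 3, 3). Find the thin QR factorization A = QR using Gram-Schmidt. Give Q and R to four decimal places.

v_1 = (-3, 2, 1, -3, 4); ‖v_1‖ = 6.2450, so q_1 = (-0.4804, 0.3203, 0.1601, -0.4804, 0.6405).
q_1·v_2 = (-0.4804)·4 + 0.3203·0 + 0.1601·(-2) + (-0.4804)·0 + 0.6405·4 = 0.3203.
u_2 = v_2 − 0.3203·q_1 = (4.1538, -0.1026, -2.0513, 0.1538, 3.7949).
‖u_2‖ = 5.9914, so q_2 = (0.6933, -0.0171, -0.3424, 0.0257, 0.6334).
q_1·v_3 = (-0.4804)·(-2) + 0.3203·(-4) + 0.1601·4 + (-0.4804)·1 + 0.6405·1 = 0.4804; q_2·v_3 = 0.6933·(-2) + (-0.0171)·(-4) + (-0.3424)·4 + 0.0257·1 + 0.6334·1 = -2.0285.
u_3 = v_3 − 0.4804·q_1 + 2.0285·q_2 = (-0.3629, -4.1886, 3.2286, 1.2829, 1.9771).
‖u_3‖ = 5.8012, so q_3 = (-0.0625, -0.7220, 0.5565, 0.2211, 0.3408).
q_1·v_4 = (-0.4804)·(-1) + 0.3203·2 + 0.1601·3 + (-0.4804)·3 + 0.6405·3 = 2.0817; q_2·v_4 = 0.6933·(-1) + (-0.0171)·2 + (-0.3424)·3 + 0.0257·3 + 0.6334·3 = 0.2225; q_3·v_4 = (-0.0625)·(-1) + (-0.7220)·2 + 0.5565·3 + 0.2211·3 + 0.3408·3 = 1.9740.
u_4 = v_4 − 2.0817·q_1 − 0.2225·q_2 − 1.9740·q_3 = (-0.0308, 2.7624, 1.6443, 3.5578, 0.8530).
‖u_4‖ = 4.8704, so q_4 = (-0.0063, 0.5672, 0.3376, 0.7305, 0.1751).

Q = [[-0.4804, 0.6933, -0.0625, -0.0063], [0.3203, -0.0171, -0.7220, 0.5672], [0.1601, -0.3424, 0.5565, 0.3376], [-0.4804, 0.0257, 0.2211, 0.7305], [0.6405, 0.6334, 0.3408, 0.1751]], R = [[6.2450, 0.3203, 0.4804, 2.0817], [0.0000, 5.9914, -2.0285, 0.2225], [0.0000, 0.0000, 5.8012, 1.9740], [0.0000, 0.0000, 0.0000, 4.8704]]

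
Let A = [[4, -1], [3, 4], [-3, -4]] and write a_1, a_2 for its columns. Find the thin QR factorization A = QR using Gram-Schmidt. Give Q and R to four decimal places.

Q = [[0.6860, -0.7276], [0.5145, 0.4851], [-0.5145, -0.4851]], R = [[5.8310, 3.4300], [0.0000, 4.6082]]

a_1 = (4, 3, -3); ‖a_1‖ = 5.8310, so e_1 = (0.6860, 0.5145, -0.5145).
e_1·a_2 = 0.6860·(-1) + 0.5145·4 + (-0.5145)·(-4) = 3.4300.
u_2 = a_2 − 3.4300·e_1 = (-3.3529, 2.2353, -2.2353).
‖u_2‖ = 4.6082, so e_2 = (-0.7276, 0.4851, -0.4851).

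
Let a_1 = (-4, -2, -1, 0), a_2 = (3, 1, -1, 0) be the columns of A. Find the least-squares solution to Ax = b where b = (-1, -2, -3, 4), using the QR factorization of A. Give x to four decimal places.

x = (1.5323, 1.6290)

e_1 = a_1/‖a_1‖ = (-4, -2, -1, 0)/4.5826 = (-0.8729, -0.4364, -0.2182, 0.0000).
r_{12} = e_1·a_2 = -2.8368.
u_2 = a_2 + 2.8368·e_1 = (0.5238, -0.2381, -1.6190, 0.0000).
‖u_2‖ = 1.7182, so e_2 = (0.3049, -0.1386, -0.9423, 0.0000).
Qᵀb = (2.4004, 2.7991).
Back-substitute: x_2 = 2.7991/1.7182 = 1.6290.
x_1 = (2.4004 + 2.8368·1.6290)/4.5826 = 1.5323.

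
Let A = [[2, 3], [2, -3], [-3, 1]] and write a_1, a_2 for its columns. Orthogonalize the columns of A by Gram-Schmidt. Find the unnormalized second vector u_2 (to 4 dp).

u_2 = (3.3529, -2.6471, 0.4706)

e_1 = a_1/‖a_1‖ = (2, 2, -3)/4.1231 = (0.4851, 0.4851, -0.7276).
r_{12} = e_1·a_2 = -0.7276.
u_2 = a_2 + 0.7276·e_1 = (3.3529, -2.6471, 0.4706).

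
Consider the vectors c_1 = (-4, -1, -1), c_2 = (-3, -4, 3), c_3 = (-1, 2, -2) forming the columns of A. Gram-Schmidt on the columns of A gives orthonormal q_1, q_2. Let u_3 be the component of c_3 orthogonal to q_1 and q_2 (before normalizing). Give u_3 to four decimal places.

c_1 = (-4, -1, -1); ‖c_1‖ = 4.2426, so q_1 = (-0.9428, -0.2357, -0.2357).
q_1·c_2 = (-0.9428)·(-3) + (-0.2357)·(-4) + (-0.2357)·3 = 3.0641.
u_2 = c_2 − 3.0641·q_1 = (-0.1111, -3.2778, 3.7222).
‖u_2‖ = 4.9610, so q_2 = (-0.0224, -0.6607, 0.7503).
q_1·c_3 = (-0.9428)·(-1) + (-0.2357)·2 + (-0.2357)·(-2) = 0.9428; q_2·c_3 = (-0.0224)·(-1) + (-0.6607)·2 + 0.7503·(-2) = -2.7996.
u_3 = c_3 − 0.9428·q_1 + 2.7996·q_2 = (-0.1738, 0.3725, 0.3228).

u_3 = (-0.1738, 0.3725, 0.3228)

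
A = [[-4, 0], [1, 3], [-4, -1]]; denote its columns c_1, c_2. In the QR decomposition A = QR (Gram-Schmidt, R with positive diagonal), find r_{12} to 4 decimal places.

c_1 = (-4, 1, -4); ‖c_1‖ = 5.7446, so q_1 = (-0.6963, 0.1741, -0.6963).
r_{12} = q_1·c_2 = 1.2185.

r_{12} = 1.2185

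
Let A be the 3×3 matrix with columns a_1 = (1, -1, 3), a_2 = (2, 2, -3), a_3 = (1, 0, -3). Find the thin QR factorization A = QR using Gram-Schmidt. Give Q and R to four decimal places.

a_1 = (1, -1, 3); ‖a_1‖ = 3.3166, so e_1 = (0.3015, -0.3015, 0.9045).
e_1·a_2 = 0.3015·2 + (-0.3015)·2 + 0.9045·(-3) = -2.7136.
u_2 = a_2 + 2.7136·e_1 = (2.8182, 1.1818, -0.5455).
‖u_2‖ = 3.1042, so e_2 = (0.9078, 0.3807, -0.1757).
e_1·a_3 = 0.3015·1 + (-0.3015)·0 + 0.9045·(-3) = -2.4121; e_2·a_3 = 0.9078·1 + 0.3807·0 + (-0.1757)·(-3) = 1.4350.
u_3 = a_3 + 2.4121·e_1 − 1.4350·e_2 = (0.4245, -1.2736, -0.5660).
‖u_3‖ = 1.4569, so e_3 = (0.2914, -0.8742, -0.3885).

Q = [[0.3015, 0.9078, 0.2914], [-0.3015, 0.3807, -0.8742], [0.9045, -0.1757, -0.3885]], R = [[3.3166, -2.7136, -2.4121], [0.0000, 3.1042, 1.4350], [0.0000, 0.0000, 1.4569]]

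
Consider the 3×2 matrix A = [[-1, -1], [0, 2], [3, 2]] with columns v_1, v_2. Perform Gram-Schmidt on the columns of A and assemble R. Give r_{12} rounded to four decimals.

r_{12} = 2.2136

v_1 = (-1, 0, 3); ‖v_1‖ = 3.1623, so q_1 = (-0.3162, 0.0000, 0.9487).
r_{12} = q_1·v_2 = 2.2136.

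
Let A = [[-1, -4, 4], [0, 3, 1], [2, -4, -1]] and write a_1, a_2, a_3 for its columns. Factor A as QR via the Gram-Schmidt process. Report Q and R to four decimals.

a_1 = (-1, 0, 2); ‖a_1‖ = 2.2361, so q_1 = (-0.4472, 0.0000, 0.8944).
q_1·a_2 = (-0.4472)·(-4) + 0.0000·3 + 0.8944·(-4) = -1.7889.
u_2 = a_2 + 1.7889·q_1 = (-4.8000, 3.0000, -2.4000).
‖u_2‖ = 6.1482, so q_2 = (-0.7807, 0.4880, -0.3904).
q_1·a_3 = (-0.4472)·4 + 0.0000·1 + 0.8944·(-1) = -2.6833; q_2·a_3 = (-0.7807)·4 + 0.4880·1 + (-0.3904)·(-1) = -2.2446.
u_3 = a_3 + 2.6833·q_1 + 2.2446·q_2 = (1.0476, 2.0952, 0.5238).
‖u_3‖ = 2.4004, so q_3 = (0.4364, 0.8729, 0.2182).

Q = [[-0.4472, -0.7807, 0.4364], [0.0000, 0.4880, 0.8729], [0.8944, -0.3904, 0.2182]], R = [[2.2361, -1.7889, -2.6833], [0.0000, 6.1482, -2.2446], [0.0000, 0.0000, 2.4004]]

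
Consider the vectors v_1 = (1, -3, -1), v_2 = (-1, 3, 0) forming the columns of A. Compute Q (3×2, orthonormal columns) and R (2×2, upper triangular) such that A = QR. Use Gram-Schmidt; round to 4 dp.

v_1 = (1, -3, -1); ‖v_1‖ = 3.3166, so e_1 = (0.3015, -0.9045, -0.3015).
e_1·v_2 = 0.3015·(-1) + (-0.9045)·3 + (-0.3015)·0 = -3.0151.
u_2 = v_2 + 3.0151·e_1 = (-0.0909, 0.2727, -0.9091).
‖u_2‖ = 0.9535, so e_2 = (-0.0953, 0.2860, -0.9535).

Q = [[0.3015, -0.0953], [-0.9045, 0.2860], [-0.3015, -0.9535]], R = [[3.3166, -3.0151], [0.0000, 0.9535]]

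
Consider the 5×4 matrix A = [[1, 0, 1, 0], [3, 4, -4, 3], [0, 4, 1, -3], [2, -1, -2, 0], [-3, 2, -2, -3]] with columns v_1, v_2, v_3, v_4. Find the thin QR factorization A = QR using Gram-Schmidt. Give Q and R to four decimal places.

v_1 = (1, 3, 0, 2, -3); ‖v_1‖ = 4.7958, so e_1 = (0.2085, 0.6255, 0.0000, 0.4170, -0.6255).
e_1·v_2 = 0.2085·0 + 0.6255·4 + 0.0000·4 + 0.4170·(-1) + (-0.6255)·2 = 0.8341.
u_2 = v_2 − 0.8341·e_1 = (-0.1739, 3.4783, 4.0000, -1.3478, 2.5217).
‖u_2‖ = 6.0253, so e_2 = (-0.0289, 0.5773, 0.6639, -0.2237, 0.4185).
e_1·v_3 = 0.2085·1 + 0.6255·(-4) + 0.0000·1 + 0.4170·(-2) + (-0.6255)·(-2) = -1.8766; e_2·v_3 = (-0.0289)·1 + 0.5773·(-4) + 0.6639·1 + (-0.2237)·(-2) + 0.4185·(-2) = -2.0638.
u_3 = v_3 + 1.8766·e_1 + 2.0638·e_2 = (1.3317, -1.6347, 2.3701, -1.6790, -2.3102).
‖u_3‖ = 4.2684, so e_3 = (0.3120, -0.3830, 0.5553, -0.3934, -0.5412).
e_1·v_4 = 0.2085·0 + 0.6255·3 + 0.0000·(-3) + 0.4170·0 + (-0.6255)·(-3) = 3.7533; e_2·v_4 = (-0.0289)·0 + 0.5773·3 + 0.6639·(-3) + (-0.2237)·0 + 0.4185·(-3) = -1.5153; e_3·v_4 = 0.3120·0 + (-0.3830)·3 + 0.5553·(-3) + (-0.3934)·0 + (-0.5412)·(-3) = -1.1910.
u_4 = v_4 − 3.7533·e_1 + 1.5153·e_2 + 1.1910·e_3 = (-0.4547, 1.0708, -1.3327, -2.3727, -0.6626).
‖u_4‖ = 3.0329, so e_4 = (-0.1499, 0.3531, -0.4394, -0.7823, -0.2185).

Q = [[0.2085, -0.0289, 0.3120, -0.1499], [0.6255, 0.5773, -0.3830, 0.3531], [0.0000, 0.6639, 0.5553, -0.4394], [0.4170, -0.2237, -0.3934, -0.7823], [-0.6255, 0.4185, -0.5412, -0.2185]], R = [[4.7958, 0.8341, -1.8766, 3.7533], [0.0000, 6.0253, -2.0638, -1.5153], [0.0000, 0.0000, 4.2684, -1.1910], [0.0000, 0.0000, 0.0000, 3.0329]]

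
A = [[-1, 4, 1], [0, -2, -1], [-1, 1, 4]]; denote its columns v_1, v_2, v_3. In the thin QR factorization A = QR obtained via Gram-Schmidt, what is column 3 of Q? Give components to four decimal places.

v_1 = (-1, 0, -1); ‖v_1‖ = 1.4142, so e_1 = (-0.7071, 0.0000, -0.7071).
e_1·v_2 = (-0.7071)·4 + 0.0000·(-2) + (-0.7071)·1 = -3.5355.
u_2 = v_2 + 3.5355·e_1 = (1.5000, -2.0000, -1.5000).
‖u_2‖ = 2.9155, so e_2 = (0.5145, -0.6860, -0.5145).
e_1·v_3 = (-0.7071)·1 + 0.0000·(-1) + (-0.7071)·4 = -3.5355; e_2·v_3 = 0.5145·1 + (-0.6860)·(-1) + (-0.5145)·4 = -0.8575.
u_3 = v_3 + 3.5355·e_1 + 0.8575·e_2 = (-1.0588, -1.5882, 1.0588).
‖u_3‖ = 2.1828, so e_3 = (-0.4851, -0.7276, 0.4851).

e_3 = (-0.4851, -0.7276, 0.4851)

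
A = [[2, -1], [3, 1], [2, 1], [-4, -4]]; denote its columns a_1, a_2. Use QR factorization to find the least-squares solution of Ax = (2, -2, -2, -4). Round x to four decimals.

x = (0.0000, 0.5263)

q_1 = a_1/‖a_1‖ = (2, 3, 2, -4)/5.7446 = (0.3482, 0.5222, 0.3482, -0.6963).
r_{12} = q_1·a_2 = 3.3075.
u_2 = a_2 − 3.3075·q_1 = (-2.1515, -0.7273, -0.1515, -1.6970).
‖u_2‖ = 2.8391, so q_2 = (-0.7578, -0.2562, -0.0534, -0.5977).
Qᵀb = (1.7408, 1.4943).
Back-substitute: x_2 = 1.4943/2.8391 = 0.5263.
x_1 = (1.7408 − 3.3075·0.5263)/5.7446 = 0.0000.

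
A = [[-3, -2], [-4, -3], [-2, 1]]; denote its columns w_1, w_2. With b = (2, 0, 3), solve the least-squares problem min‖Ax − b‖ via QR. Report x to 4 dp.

x = (-1.0133, 1.0867)

w_1 = (-3, -4, -2); ‖w_1‖ = 5.3852, so q_1 = (-0.5571, -0.7428, -0.3714).
q_1·w_2 = (-0.5571)·(-2) + (-0.7428)·(-3) + (-0.3714)·1 = 2.9711.
u_2 = w_2 − 2.9711·q_1 = (-0.3448, -0.7931, 2.1034).
‖u_2‖ = 2.2743, so q_2 = (-0.1516, -0.3487, 0.9249).
Qᵀb = (-2.2283, 2.4714).
Back-substitute: x_2 = 2.4714/2.2743 = 1.0867.
x_1 = (-2.2283 − 2.9711·1.0867)/5.3852 = -1.0133.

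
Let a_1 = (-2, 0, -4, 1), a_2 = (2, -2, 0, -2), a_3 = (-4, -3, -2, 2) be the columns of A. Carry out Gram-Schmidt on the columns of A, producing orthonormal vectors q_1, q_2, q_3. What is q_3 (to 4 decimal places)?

q_3 = (-0.5179, -0.7570, 0.3187, 0.2390)

a_1 = (-2, 0, -4, 1); ‖a_1‖ = 4.5826, so q_1 = (-0.4364, 0.0000, -0.8729, 0.2182).
q_1·a_2 = (-0.4364)·2 + 0.0000·(-2) + (-0.8729)·0 + 0.2182·(-2) = -1.3093.
u_2 = a_2 + 1.3093·q_1 = (1.4286, -2.0000, -1.1429, -1.7143).
‖u_2‖ = 3.2071, so q_2 = (0.4454, -0.6236, -0.3563, -0.5345).
q_1·a_3 = (-0.4364)·(-4) + 0.0000·(-3) + (-0.8729)·(-2) + 0.2182·2 = 3.9279; q_2·a_3 = 0.4454·(-4) + (-0.6236)·(-3) + (-0.3563)·(-2) + (-0.5345)·2 = -0.2673.
u_3 = a_3 − 3.9279·q_1 + 0.2673·q_2 = (-2.1667, -3.1667, 1.3333, 1.0000).
‖u_3‖ = 4.1833, so q_3 = (-0.5179, -0.7570, 0.3187, 0.2390).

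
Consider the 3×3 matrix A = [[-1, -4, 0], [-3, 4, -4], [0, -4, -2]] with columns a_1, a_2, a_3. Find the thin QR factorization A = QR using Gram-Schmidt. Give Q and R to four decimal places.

e_1 = a_1/‖a_1‖ = (-1, -3, 0)/3.1623 = (-0.3162, -0.9487, 0.0000).
r_{12} = e_1·a_2 = -2.5298.
u_2 = a_2 + 2.5298·e_1 = (-4.8000, 1.6000, -4.0000).
‖u_2‖ = 6.4498, so e_2 = (-0.7442, 0.2481, -0.6202).
r_{13} = e_1·a_3 = 3.7947; r_{23} = e_2·a_3 = 0.2481.
u_3 = a_3 − 3.7947·e_1 − 0.2481·e_2 = (1.3846, -0.4615, -1.8462).
‖u_3‖ = 2.3534, so e_3 = (0.5883, -0.1961, -0.7845).

Q = [[-0.3162, -0.7442, 0.5883], [-0.9487, 0.2481, -0.1961], [0.0000, -0.6202, -0.7845]], R = [[3.1623, -2.5298, 3.7947], [0.0000, 6.4498, 0.2481], [0.0000, 0.0000, 2.3534]]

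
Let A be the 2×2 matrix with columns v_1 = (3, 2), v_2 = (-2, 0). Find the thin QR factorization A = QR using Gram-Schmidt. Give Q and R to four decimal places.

Q = [[0.8321, -0.5547], [0.5547, 0.8321]], R = [[3.6056, -1.6641], [0.0000, 1.1094]]

v_1 = (3, 2); ‖v_1‖ = 3.6056, so q_1 = (0.8321, 0.5547).
q_1·v_2 = 0.8321·(-2) + 0.5547·0 = -1.6641.
u_2 = v_2 + 1.6641·q_1 = (-0.6154, 0.9231).
‖u_2‖ = 1.1094, so q_2 = (-0.5547, 0.8321).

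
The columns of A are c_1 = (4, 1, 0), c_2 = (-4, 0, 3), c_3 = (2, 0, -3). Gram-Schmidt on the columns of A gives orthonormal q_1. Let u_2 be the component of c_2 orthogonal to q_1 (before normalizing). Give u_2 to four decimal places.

q_1 = c_1/‖c_1‖ = (4, 1, 0)/4.1231 = (0.9701, 0.2425, 0.0000).
r_{12} = q_1·c_2 = -3.8806.
u_2 = c_2 + 3.8806·q_1 = (-0.2353, 0.9412, 3.0000).

u_2 = (-0.2353, 0.9412, 3.0000)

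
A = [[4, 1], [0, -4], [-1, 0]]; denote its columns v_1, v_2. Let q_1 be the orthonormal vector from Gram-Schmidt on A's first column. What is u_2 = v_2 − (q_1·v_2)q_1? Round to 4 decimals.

u_2 = (0.0588, -4.0000, 0.2353)

v_1 = (4, 0, -1); ‖v_1‖ = 4.1231, so q_1 = (0.9701, 0.0000, -0.2425).
q_1·v_2 = 0.9701·1 + 0.0000·(-4) + (-0.2425)·0 = 0.9701.
u_2 = v_2 − 0.9701·q_1 = (0.0588, -4.0000, 0.2353).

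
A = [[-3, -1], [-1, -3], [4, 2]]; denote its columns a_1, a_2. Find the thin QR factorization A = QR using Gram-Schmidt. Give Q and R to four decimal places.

Q = [[-0.5883, 0.2421], [-0.1961, -0.9684], [0.7845, -0.0605]], R = [[5.0990, 2.7456], [0.0000, 2.5420]]

q_1 = a_1/‖a_1‖ = (-3, -1, 4)/5.0990 = (-0.5883, -0.1961, 0.7845).
r_{12} = q_1·a_2 = 2.7456.
u_2 = a_2 − 2.7456·q_1 = (0.6154, -2.4615, -0.1538).
‖u_2‖ = 2.5420, so q_2 = (0.2421, -0.9684, -0.0605).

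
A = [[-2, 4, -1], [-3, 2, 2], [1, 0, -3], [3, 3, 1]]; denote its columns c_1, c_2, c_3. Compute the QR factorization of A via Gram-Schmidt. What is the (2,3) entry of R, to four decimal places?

r_{23} = 0.4032

c_1 = (-2, -3, 1, 3); ‖c_1‖ = 4.7958, so q_1 = (-0.4170, -0.6255, 0.2085, 0.6255).
q_1·c_2 = (-0.4170)·4 + (-0.6255)·2 + 0.2085·0 + 0.6255·3 = -1.0426.
u_2 = c_2 + 1.0426·q_1 = (3.5652, 1.3478, 0.2174, 3.6522).
‖u_2‖ = 5.2833, so q_2 = (0.6748, 0.2551, 0.0411, 0.6913).
r_{23} = q_2·c_3 = 0.4032.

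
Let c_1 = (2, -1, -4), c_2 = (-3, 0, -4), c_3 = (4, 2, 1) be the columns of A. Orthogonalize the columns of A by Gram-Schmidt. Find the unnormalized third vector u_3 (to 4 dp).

u_3 = (0.4988, 2.4941, -0.3741)

e_1 = c_1/‖c_1‖ = (2, -1, -4)/4.5826 = (0.4364, -0.2182, -0.8729).
r_{12} = e_1·c_2 = 2.1822.
u_2 = c_2 − 2.1822·e_1 = (-3.9524, 0.4762, -2.0952).
‖u_2‖ = 4.4987, so e_2 = (-0.8786, 0.1059, -0.4657).
r_{13} = e_1·c_3 = 0.4364; r_{23} = e_2·c_3 = -3.7683.
u_3 = c_3 − 0.4364·e_1 + 3.7683·e_2 = (0.4988, 2.4941, -0.3741).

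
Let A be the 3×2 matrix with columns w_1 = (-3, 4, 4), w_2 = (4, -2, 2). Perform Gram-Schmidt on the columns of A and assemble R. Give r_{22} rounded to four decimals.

w_1 = (-3, 4, 4); ‖w_1‖ = 6.4031, so q_1 = (-0.4685, 0.6247, 0.6247).
q_1·w_2 = (-0.4685)·4 + 0.6247·(-2) + 0.6247·2 = -1.8741.
u_2 = w_2 + 1.8741·q_1 = (3.1220, -0.8293, 3.1707).
r_{22} = ‖u_2‖ = 4.5263.

r_{22} = 4.5263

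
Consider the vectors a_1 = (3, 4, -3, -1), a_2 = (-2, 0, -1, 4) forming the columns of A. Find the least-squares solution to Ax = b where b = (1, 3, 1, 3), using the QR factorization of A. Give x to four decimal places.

x = (0.3673, 0.5510)

a_1 = (3, 4, -3, -1); ‖a_1‖ = 5.9161, so e_1 = (0.5071, 0.6761, -0.5071, -0.1690).
e_1·a_2 = 0.5071·(-2) + 0.6761·0 + (-0.5071)·(-1) + (-0.1690)·4 = -1.1832.
u_2 = a_2 + 1.1832·e_1 = (-1.4000, 0.8000, -1.6000, 3.8000).
‖u_2‖ = 4.4272, so e_2 = (-0.3162, 0.1807, -0.3614, 0.8583).
Qᵀb = (1.5213, 2.4395).
Back-substitute: x_2 = 2.4395/4.4272 = 0.5510.
x_1 = (1.5213 + 1.1832·0.5510)/5.9161 = 0.3673.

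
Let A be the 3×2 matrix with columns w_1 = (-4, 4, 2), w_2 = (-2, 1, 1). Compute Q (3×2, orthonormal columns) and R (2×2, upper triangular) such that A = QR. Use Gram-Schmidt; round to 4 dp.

q_1 = w_1/‖w_1‖ = (-4, 4, 2)/6.0000 = (-0.6667, 0.6667, 0.3333).
r_{12} = q_1·w_2 = 2.3333.
u_2 = w_2 − 2.3333·q_1 = (-0.4444, -0.5556, 0.2222).
‖u_2‖ = 0.7454, so q_2 = (-0.5963, -0.7454, 0.2981).

Q = [[-0.6667, -0.5963], [0.6667, -0.7454], [0.3333, 0.2981]], R = [[6.0000, 2.3333], [0.0000, 0.7454]]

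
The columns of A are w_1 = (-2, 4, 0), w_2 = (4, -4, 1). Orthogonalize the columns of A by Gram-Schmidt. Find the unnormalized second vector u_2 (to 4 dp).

u_2 = (1.6000, 0.8000, 1.0000)

w_1 = (-2, 4, 0); ‖w_1‖ = 4.4721, so q_1 = (-0.4472, 0.8944, 0.0000).
q_1·w_2 = (-0.4472)·4 + 0.8944·(-4) + 0.0000·1 = -5.3666.
u_2 = w_2 + 5.3666·q_1 = (1.6000, 0.8000, 1.0000).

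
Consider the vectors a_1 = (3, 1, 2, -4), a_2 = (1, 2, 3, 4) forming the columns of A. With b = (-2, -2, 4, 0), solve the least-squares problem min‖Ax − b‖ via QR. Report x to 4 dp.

a_1 = (3, 1, 2, -4); ‖a_1‖ = 5.4772, so q_1 = (0.5477, 0.1826, 0.3651, -0.7303).
q_1·a_2 = 0.5477·1 + 0.1826·2 + 0.3651·3 + (-0.7303)·4 = -0.9129.
u_2 = a_2 + 0.9129·q_1 = (1.5000, 2.1667, 3.3333, 3.3333).
‖u_2‖ = 5.4006, so q_2 = (0.2777, 0.4012, 0.6172, 0.6172).
Qᵀb = (0.0000, 1.1110).
Back-substitute: x_2 = 1.1110/5.4006 = 0.2057.
x_1 = (0.0000 + 0.9129·0.2057)/5.4772 = 0.0343.

x = (0.0343, 0.2057)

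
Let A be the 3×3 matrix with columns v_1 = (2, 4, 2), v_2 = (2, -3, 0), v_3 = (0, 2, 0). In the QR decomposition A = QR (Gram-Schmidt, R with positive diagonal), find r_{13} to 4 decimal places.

v_1 = (2, 4, 2); ‖v_1‖ = 4.8990, so e_1 = (0.4082, 0.8165, 0.4082).
r_{13} = e_1·v_3 = 1.6330.

r_{13} = 1.6330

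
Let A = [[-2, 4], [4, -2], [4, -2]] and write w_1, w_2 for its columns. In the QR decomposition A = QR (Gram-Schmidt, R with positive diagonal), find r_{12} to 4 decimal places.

r_{12} = -4.0000

w_1 = (-2, 4, 4); ‖w_1‖ = 6.0000, so q_1 = (-0.3333, 0.6667, 0.6667).
r_{12} = q_1·w_2 = -4.0000.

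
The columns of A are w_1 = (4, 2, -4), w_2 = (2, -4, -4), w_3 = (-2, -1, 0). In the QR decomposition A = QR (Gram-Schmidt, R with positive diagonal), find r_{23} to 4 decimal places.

q_1 = w_1/‖w_1‖ = (4, 2, -4)/6.0000 = (0.6667, 0.3333, -0.6667).
r_{12} = q_1·w_2 = 2.6667.
u_2 = w_2 − 2.6667·q_1 = (0.2222, -4.8889, -2.2222).
‖u_2‖ = 5.3748, so q_2 = (0.0413, -0.9096, -0.4134).
r_{23} = q_2·w_3 = 0.8269.

r_{23} = 0.8269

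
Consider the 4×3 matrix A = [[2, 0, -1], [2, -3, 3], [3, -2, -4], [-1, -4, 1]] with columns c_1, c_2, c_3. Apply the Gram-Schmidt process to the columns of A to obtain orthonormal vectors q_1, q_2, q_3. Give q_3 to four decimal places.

q_3 = (0.0715, 0.7402, -0.6225, -0.2439)

c_1 = (2, 2, 3, -1); ‖c_1‖ = 4.2426, so q_1 = (0.4714, 0.4714, 0.7071, -0.2357).
q_1·c_2 = 0.4714·0 + 0.4714·(-3) + 0.7071·(-2) + (-0.2357)·(-4) = -1.8856.
u_2 = c_2 + 1.8856·q_1 = (0.8889, -2.1111, -0.6667, -4.4444).
‖u_2‖ = 5.0442, so q_2 = (0.1762, -0.4185, -0.1322, -0.8811).
q_1·c_3 = 0.4714·(-1) + 0.4714·3 + 0.7071·(-4) + (-0.2357)·1 = -2.1213; q_2·c_3 = 0.1762·(-1) + (-0.4185)·3 + (-0.1322)·(-4) + (-0.8811)·1 = -1.7842.
u_3 = c_3 + 2.1213·q_1 + 1.7842·q_2 = (0.3144, 3.2533, -2.7358, -1.0721).
‖u_3‖ = 4.3951, so q_3 = (0.0715, 0.7402, -0.6225, -0.2439).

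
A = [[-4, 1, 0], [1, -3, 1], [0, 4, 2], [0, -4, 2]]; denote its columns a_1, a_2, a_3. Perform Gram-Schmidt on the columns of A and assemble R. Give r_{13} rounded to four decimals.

r_{13} = 0.2425

a_1 = (-4, 1, 0, 0); ‖a_1‖ = 4.1231, so e_1 = (-0.9701, 0.2425, 0.0000, 0.0000).
r_{13} = e_1·a_3 = 0.2425.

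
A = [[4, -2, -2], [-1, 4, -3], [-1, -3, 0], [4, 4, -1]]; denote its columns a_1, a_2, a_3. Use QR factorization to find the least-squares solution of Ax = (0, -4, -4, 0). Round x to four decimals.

e_1 = a_1/‖a_1‖ = (4, -1, -1, 4)/5.8310 = (0.6860, -0.1715, -0.1715, 0.6860).
r_{12} = e_1·a_2 = 1.2005.
u_2 = a_2 − 1.2005·e_1 = (-2.8235, 4.2059, -2.7941, 3.1765).
‖u_2‖ = 6.5999, so e_2 = (-0.4278, 0.6373, -0.4234, 0.4813).
r_{13} = e_1·a_3 = -1.5435; r_{23} = e_2·a_3 = -1.5375.
u_3 = a_3 + 1.5435·e_1 + 1.5375·e_2 = (-1.5989, -2.2849, -0.9156, 0.7988).
‖u_3‖ = 3.0420, so e_3 = (-0.5256, -0.7511, -0.3010, 0.2626).
Qᵀb = (1.3720, -0.8556, 4.2084).
Back-substitute: x_3 = 4.2084/3.0420 = 1.3834.
x_2 = (-0.8556 + 1.5375·1.3834)/6.5999 = 0.1926.
x_1 = (1.3720 − 1.2005·0.1926 + 1.5435·1.3834)/5.8310 = 0.5618.

x = (0.5618, 0.1926, 1.3834)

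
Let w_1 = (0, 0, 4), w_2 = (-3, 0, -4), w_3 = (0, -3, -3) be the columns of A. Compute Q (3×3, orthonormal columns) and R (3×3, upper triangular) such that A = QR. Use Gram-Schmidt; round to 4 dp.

Q = [[0.0000, -1.0000, 0.0000], [0.0000, 0.0000, -1.0000], [1.0000, 0.0000, 0.0000]], R = [[4.0000, -4.0000, -3.0000], [0.0000, 3.0000, 0.0000], [0.0000, 0.0000, 3.0000]]

w_1 = (0, 0, 4); ‖w_1‖ = 4.0000, so e_1 = (0.0000, 0.0000, 1.0000).
e_1·w_2 = 0.0000·(-3) + 0.0000·0 + 1.0000·(-4) = -4.0000.
u_2 = w_2 + 4.0000·e_1 = (-3.0000, 0.0000, 0.0000).
‖u_2‖ = 3.0000, so e_2 = (-1.0000, 0.0000, 0.0000).
e_1·w_3 = 0.0000·0 + 0.0000·(-3) + 1.0000·(-3) = -3.0000; e_2·w_3 = (-1.0000)·0 + 0.0000·(-3) + 0.0000·(-3) = 0.0000.
u_3 = w_3 + 3.0000·e_1 + 0.0000·e_2 = (0.0000, -3.0000, 0.0000).
‖u_3‖ = 3.0000, so e_3 = (0.0000, -1.0000, 0.0000).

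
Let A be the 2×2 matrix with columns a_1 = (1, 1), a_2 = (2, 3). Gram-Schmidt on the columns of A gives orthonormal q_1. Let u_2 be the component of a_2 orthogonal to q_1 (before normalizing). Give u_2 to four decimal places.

q_1 = a_1/‖a_1‖ = (1, 1)/1.4142 = (0.7071, 0.7071).
r_{12} = q_1·a_2 = 3.5355.
u_2 = a_2 − 3.5355·q_1 = (-0.5000, 0.5000).

u_2 = (-0.5000, 0.5000)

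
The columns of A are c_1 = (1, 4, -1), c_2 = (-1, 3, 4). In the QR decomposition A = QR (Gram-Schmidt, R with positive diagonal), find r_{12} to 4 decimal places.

r_{12} = 1.6499

c_1 = (1, 4, -1); ‖c_1‖ = 4.2426, so q_1 = (0.2357, 0.9428, -0.2357).
r_{12} = q_1·c_2 = 1.6499.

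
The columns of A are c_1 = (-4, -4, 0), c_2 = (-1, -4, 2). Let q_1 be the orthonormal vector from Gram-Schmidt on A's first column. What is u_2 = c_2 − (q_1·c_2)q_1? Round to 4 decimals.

c_1 = (-4, -4, 0); ‖c_1‖ = 5.6569, so q_1 = (-0.7071, -0.7071, 0.0000).
q_1·c_2 = (-0.7071)·(-1) + (-0.7071)·(-4) + 0.0000·2 = 3.5355.
u_2 = c_2 − 3.5355·q_1 = (1.5000, -1.5000, 2.0000).

u_2 = (1.5000, -1.5000, 2.0000)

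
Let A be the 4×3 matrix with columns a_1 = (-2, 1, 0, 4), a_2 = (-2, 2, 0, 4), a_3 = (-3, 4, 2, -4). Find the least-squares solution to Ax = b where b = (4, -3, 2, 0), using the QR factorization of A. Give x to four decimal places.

a_1 = (-2, 1, 0, 4); ‖a_1‖ = 4.5826, so e_1 = (-0.4364, 0.2182, 0.0000, 0.8729).
e_1·a_2 = (-0.4364)·(-2) + 0.2182·2 + 0.0000·0 + 0.8729·4 = 4.8008.
u_2 = a_2 − 4.8008·e_1 = (0.0952, 0.9524, 0.0000, -0.1905).
‖u_2‖ = 0.9759, so e_2 = (0.0976, 0.9759, 0.0000, -0.1952).
e_1·a_3 = (-0.4364)·(-3) + 0.2182·4 + 0.0000·2 + 0.8729·(-4) = -1.3093; e_2·a_3 = 0.0976·(-3) + 0.9759·4 + 0.0000·2 + (-0.1952)·(-4) = 4.3916.
u_3 = a_3 + 1.3093·e_1 − 4.3916·e_2 = (-4.0000, 0.0000, 2.0000, -2.0000).
‖u_3‖ = 4.8990, so e_3 = (-0.8165, 0.0000, 0.4082, -0.4082).
Qᵀb = (-2.4004, -2.5373, -2.4495).
Back-substitute: x_3 = -2.4495/4.8990 = -0.5000.
x_2 = (-2.5373 − 4.3916·(-0.5000))/0.9759 = -0.3500.
x_1 = (-2.4004 − 4.8008·(-0.3500) + 1.3093·(-0.5000))/4.5826 = -0.3000.

x = (-0.3000, -0.3500, -0.5000)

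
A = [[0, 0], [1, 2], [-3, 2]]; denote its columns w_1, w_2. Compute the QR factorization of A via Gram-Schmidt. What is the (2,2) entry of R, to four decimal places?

r_{22} = 2.5298

q_1 = w_1/‖w_1‖ = (0, 1, -3)/3.1623 = (0.0000, 0.3162, -0.9487).
r_{12} = q_1·w_2 = -1.2649.
u_2 = w_2 + 1.2649·q_1 = (0.0000, 2.4000, 0.8000).
r_{22} = ‖u_2‖ = 2.5298.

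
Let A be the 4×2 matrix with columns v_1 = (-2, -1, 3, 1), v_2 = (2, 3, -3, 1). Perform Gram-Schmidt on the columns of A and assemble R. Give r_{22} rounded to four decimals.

q_1 = v_1/‖v_1‖ = (-2, -1, 3, 1)/3.8730 = (-0.5164, -0.2582, 0.7746, 0.2582).
r_{12} = q_1·v_2 = -3.8730.
u_2 = v_2 + 3.8730·q_1 = (0.0000, 2.0000, 0.0000, 2.0000).
r_{22} = ‖u_2‖ = 2.8284.

r_{22} = 2.8284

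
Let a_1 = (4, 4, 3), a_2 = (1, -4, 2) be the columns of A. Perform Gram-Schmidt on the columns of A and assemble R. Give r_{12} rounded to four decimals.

a_1 = (4, 4, 3); ‖a_1‖ = 6.4031, so e_1 = (0.6247, 0.6247, 0.4685).
r_{12} = e_1·a_2 = -0.9370.

r_{12} = -0.9370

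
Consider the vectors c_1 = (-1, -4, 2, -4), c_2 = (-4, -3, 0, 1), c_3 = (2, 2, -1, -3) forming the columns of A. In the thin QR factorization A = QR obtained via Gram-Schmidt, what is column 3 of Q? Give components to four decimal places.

e_3 = (-0.3723, 0.3111, -0.6752, -0.5557)

e_1 = c_1/‖c_1‖ = (-1, -4, 2, -4)/6.0828 = (-0.1644, -0.6576, 0.3288, -0.6576).
r_{12} = e_1·c_2 = 1.9728.
u_2 = c_2 − 1.9728·e_1 = (-3.6757, -1.7027, -0.6486, 2.2973).
‖u_2‖ = 4.7019, so e_2 = (-0.7817, -0.3621, -0.1380, 0.4886).
r_{13} = e_1·c_3 = 0.0000; r_{23} = e_2·c_3 = -3.6155.
u_3 = c_3 + 0.0000·e_1 + 3.6155·e_2 = (-0.8264, 0.6907, -1.4988, -1.2335).
‖u_3‖ = 2.2199, so e_3 = (-0.3723, 0.3111, -0.6752, -0.5557).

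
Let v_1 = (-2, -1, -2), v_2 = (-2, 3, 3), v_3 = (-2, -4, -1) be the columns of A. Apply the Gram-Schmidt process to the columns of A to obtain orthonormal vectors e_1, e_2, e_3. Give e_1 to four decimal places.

e_1 = (-0.6667, -0.3333, -0.6667)

e_1 = v_1/‖v_1‖ = (-2, -1, -2)/3.0000 = (-0.6667, -0.3333, -0.6667).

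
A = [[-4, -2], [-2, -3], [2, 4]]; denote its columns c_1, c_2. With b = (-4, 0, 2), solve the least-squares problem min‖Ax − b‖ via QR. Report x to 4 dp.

c_1 = (-4, -2, 2); ‖c_1‖ = 4.8990, so q_1 = (-0.8165, -0.4082, 0.4082).
q_1·c_2 = (-0.8165)·(-2) + (-0.4082)·(-3) + 0.4082·4 = 4.4907.
u_2 = c_2 − 4.4907·q_1 = (1.6667, -1.1667, 2.1667).
‖u_2‖ = 2.9721, so q_2 = (0.5608, -0.3925, 0.7290).
Qᵀb = (4.0825, -0.7851).
Back-substitute: x_2 = -0.7851/2.9721 = -0.2642.
x_1 = (4.0825 − 4.4907·(-0.2642))/4.8990 = 1.0755.

x = (1.0755, -0.2642)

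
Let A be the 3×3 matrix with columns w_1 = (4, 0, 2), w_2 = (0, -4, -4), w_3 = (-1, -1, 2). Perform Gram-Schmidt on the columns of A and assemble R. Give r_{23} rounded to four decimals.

r_{23} = -0.7454

w_1 = (4, 0, 2); ‖w_1‖ = 4.4721, so q_1 = (0.8944, 0.0000, 0.4472).
q_1·w_2 = 0.8944·0 + 0.0000·(-4) + 0.4472·(-4) = -1.7889.
u_2 = w_2 + 1.7889·q_1 = (1.6000, -4.0000, -3.2000).
‖u_2‖ = 5.3666, so q_2 = (0.2981, -0.7454, -0.5963).
r_{23} = q_2·w_3 = -0.7454.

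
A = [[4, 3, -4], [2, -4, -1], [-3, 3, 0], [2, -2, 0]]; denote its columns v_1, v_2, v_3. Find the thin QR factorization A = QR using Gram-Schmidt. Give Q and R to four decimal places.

v_1 = (4, 2, -3, 2); ‖v_1‖ = 5.7446, so e_1 = (0.6963, 0.3482, -0.5222, 0.3482).
e_1·v_2 = 0.6963·3 + 0.3482·(-4) + (-0.5222)·3 + 0.3482·(-2) = -1.5667.
u_2 = v_2 + 1.5667·e_1 = (4.0909, -3.4545, 2.1818, -1.4545).
‖u_2‖ = 5.9620, so e_2 = (0.6862, -0.5794, 0.3660, -0.2440).
e_1·v_3 = 0.6963·(-4) + 0.3482·(-1) + (-0.5222)·0 + 0.3482·0 = -3.1334; e_2·v_3 = 0.6862·(-4) + (-0.5794)·(-1) + 0.3660·0 + (-0.2440)·0 = -2.1652.
u_3 = v_3 + 3.1334·e_1 + 2.1652·e_2 = (-0.3325, -1.1637, -0.8440, 0.5627).
‖u_3‖ = 1.5791, so e_3 = (-0.2105, -0.7369, -0.5345, 0.3563).

Q = [[0.6963, 0.6862, -0.2105], [0.3482, -0.5794, -0.7369], [-0.5222, 0.3660, -0.5345], [0.3482, -0.2440, 0.3563]], R = [[5.7446, -1.5667, -3.1334], [0.0000, 5.9620, -2.1652], [0.0000, 0.0000, 1.5791]]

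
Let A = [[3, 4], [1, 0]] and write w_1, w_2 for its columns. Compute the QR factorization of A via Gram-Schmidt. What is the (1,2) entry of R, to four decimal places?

w_1 = (3, 1); ‖w_1‖ = 3.1623, so q_1 = (0.9487, 0.3162).
r_{12} = q_1·w_2 = 3.7947.

r_{12} = 3.7947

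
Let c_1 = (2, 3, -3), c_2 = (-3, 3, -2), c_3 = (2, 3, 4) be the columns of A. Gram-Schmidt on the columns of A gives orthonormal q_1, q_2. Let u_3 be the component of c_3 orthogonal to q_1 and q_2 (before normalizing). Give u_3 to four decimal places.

u_3 = (0.7816, 3.3871, 3.9082)

c_1 = (2, 3, -3); ‖c_1‖ = 4.6904, so q_1 = (0.4264, 0.6396, -0.6396).
q_1·c_2 = 0.4264·(-3) + 0.6396·3 + (-0.6396)·(-2) = 1.9188.
u_2 = c_2 − 1.9188·q_1 = (-3.8182, 1.7727, -0.7727).
‖u_2‖ = 4.2800, so q_2 = (-0.8921, 0.4142, -0.1805).
q_1·c_3 = 0.4264·2 + 0.6396·3 + (-0.6396)·4 = 0.2132; q_2·c_3 = (-0.8921)·2 + 0.4142·3 + (-0.1805)·4 = -1.2638.
u_3 = c_3 − 0.2132·q_1 + 1.2638·q_2 = (0.7816, 3.3871, 3.9082).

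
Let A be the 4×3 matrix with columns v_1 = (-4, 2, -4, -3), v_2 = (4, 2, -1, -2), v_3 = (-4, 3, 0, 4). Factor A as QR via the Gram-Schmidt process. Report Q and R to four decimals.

Q = [[-0.5963, 0.7658, -0.0812], [0.2981, 0.4185, 0.7838], [-0.5963, -0.2360, 0.0115], [-0.4472, -0.4274, 0.6156]], R = [[6.7082, -0.2981, 1.4907], [0.0000, 4.9911, -3.5174], [0.0000, 0.0000, 5.1387]]

q_1 = v_1/‖v_1‖ = (-4, 2, -4, -3)/6.7082 = (-0.5963, 0.2981, -0.5963, -0.4472).
r_{12} = q_1·v_2 = -0.2981.
u_2 = v_2 + 0.2981·q_1 = (3.8222, 2.0889, -1.1778, -2.1333).
‖u_2‖ = 4.9911, so q_2 = (0.7658, 0.4185, -0.2360, -0.4274).
r_{13} = q_1·v_3 = 1.4907; r_{23} = q_2·v_3 = -3.5174.
u_3 = v_3 − 1.4907·q_1 + 3.5174·q_2 = (-0.4175, 4.0277, 0.0589, 3.1632).
‖u_3‖ = 5.1387, so q_3 = (-0.0812, 0.7838, 0.0115, 0.6156).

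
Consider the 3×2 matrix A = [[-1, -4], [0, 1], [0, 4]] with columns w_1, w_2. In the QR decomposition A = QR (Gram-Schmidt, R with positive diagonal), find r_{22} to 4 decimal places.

q_1 = w_1/‖w_1‖ = (-1, 0, 0)/1.0000 = (-1.0000, 0.0000, 0.0000).
r_{12} = q_1·w_2 = 4.0000.
u_2 = w_2 − 4.0000·q_1 = (0.0000, 1.0000, 4.0000).
r_{22} = ‖u_2‖ = 4.1231.

r_{22} = 4.1231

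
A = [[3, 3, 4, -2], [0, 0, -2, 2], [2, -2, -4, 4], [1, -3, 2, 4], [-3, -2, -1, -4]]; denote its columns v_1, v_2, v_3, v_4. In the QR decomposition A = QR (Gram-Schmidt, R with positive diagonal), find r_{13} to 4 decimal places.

r_{13} = 1.8766

v_1 = (3, 0, 2, 1, -3); ‖v_1‖ = 4.7958, so e_1 = (0.6255, 0.0000, 0.4170, 0.2085, -0.6255).
r_{13} = e_1·v_3 = 1.8766.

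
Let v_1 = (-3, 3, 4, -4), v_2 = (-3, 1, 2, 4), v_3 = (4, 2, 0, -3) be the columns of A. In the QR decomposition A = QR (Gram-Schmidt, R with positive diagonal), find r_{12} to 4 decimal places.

v_1 = (-3, 3, 4, -4); ‖v_1‖ = 7.0711, so e_1 = (-0.4243, 0.4243, 0.5657, -0.5657).
r_{12} = e_1·v_2 = 0.5657.

r_{12} = 0.5657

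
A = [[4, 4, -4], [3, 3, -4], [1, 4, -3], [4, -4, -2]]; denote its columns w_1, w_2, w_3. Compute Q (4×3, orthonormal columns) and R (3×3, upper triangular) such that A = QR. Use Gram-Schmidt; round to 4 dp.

Q = [[0.6172, 0.3795, 0.6635], [0.4629, 0.2846, -0.3832], [0.1543, 0.5070, -0.6017], [0.6172, -0.7197, -0.2256]], R = [[6.4807, 2.0059, -6.0178], [0.0000, 7.2785, -2.7380], [0.0000, 0.0000, 1.1353]]

w_1 = (4, 3, 1, 4); ‖w_1‖ = 6.4807, so e_1 = (0.6172, 0.4629, 0.1543, 0.6172).
e_1·w_2 = 0.6172·4 + 0.4629·3 + 0.1543·4 + 0.6172·(-4) = 2.0059.
u_2 = w_2 − 2.0059·e_1 = (2.7619, 2.0714, 3.6905, -5.2381).
‖u_2‖ = 7.2785, so e_2 = (0.3795, 0.2846, 0.5070, -0.7197).
e_1·w_3 = 0.6172·(-4) + 0.4629·(-4) + 0.1543·(-3) + 0.6172·(-2) = -6.0178; e_2·w_3 = 0.3795·(-4) + 0.2846·(-4) + 0.5070·(-3) + (-0.7197)·(-2) = -2.7380.
u_3 = w_3 + 6.0178·e_1 + 2.7380·e_2 = (0.7533, -0.4351, -0.6831, -0.2562).
‖u_3‖ = 1.1353, so e_3 = (0.6635, -0.3832, -0.6017, -0.2256).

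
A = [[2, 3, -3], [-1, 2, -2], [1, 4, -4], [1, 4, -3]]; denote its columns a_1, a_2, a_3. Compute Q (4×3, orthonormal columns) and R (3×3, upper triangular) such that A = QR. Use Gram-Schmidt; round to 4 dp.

Q = [[0.7559, -0.0867, -0.3062], [-0.3780, 0.7515, -0.2552], [0.3780, 0.4625, -0.4448], [0.3780, 0.4625, 0.8020]], R = [[2.6458, 4.5356, -4.1576], [0.0000, 4.9425, -4.4801], [0.0000, 0.0000, 0.8020]]

a_1 = (2, -1, 1, 1); ‖a_1‖ = 2.6458, so q_1 = (0.7559, -0.3780, 0.3780, 0.3780).
q_1·a_2 = 0.7559·3 + (-0.3780)·2 + 0.3780·4 + 0.3780·4 = 4.5356.
u_2 = a_2 − 4.5356·q_1 = (-0.4286, 3.7143, 2.2857, 2.2857).
‖u_2‖ = 4.9425, so q_2 = (-0.0867, 0.7515, 0.4625, 0.4625).
q_1·a_3 = 0.7559·(-3) + (-0.3780)·(-2) + 0.3780·(-4) + 0.3780·(-3) = -4.1576; q_2·a_3 = (-0.0867)·(-3) + 0.7515·(-2) + 0.4625·(-4) + 0.4625·(-3) = -4.4801.
u_3 = a_3 + 4.1576·q_1 + 4.4801·q_2 = (-0.2456, -0.2047, -0.3567, 0.6433).
‖u_3‖ = 0.8020, so q_3 = (-0.3062, -0.2552, -0.4448, 0.8020).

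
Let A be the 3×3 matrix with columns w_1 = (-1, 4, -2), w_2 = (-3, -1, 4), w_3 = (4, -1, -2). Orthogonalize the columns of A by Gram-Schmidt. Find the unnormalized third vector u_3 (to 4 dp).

e_1 = w_1/‖w_1‖ = (-1, 4, -2)/4.5826 = (-0.2182, 0.8729, -0.4364).
r_{12} = e_1·w_2 = -1.9640.
u_2 = w_2 + 1.9640·e_1 = (-3.4286, 0.7143, 3.1429).
‖u_2‖ = 4.7056, so e_2 = (-0.7286, 0.1518, 0.6679).
r_{13} = e_1·w_3 = -0.8729; r_{23} = e_2·w_3 = -4.4020.
u_3 = w_3 + 0.8729·e_1 + 4.4020·e_2 = (0.6022, 0.4301, 0.5591).

u_3 = (0.6022, 0.4301, 0.5591)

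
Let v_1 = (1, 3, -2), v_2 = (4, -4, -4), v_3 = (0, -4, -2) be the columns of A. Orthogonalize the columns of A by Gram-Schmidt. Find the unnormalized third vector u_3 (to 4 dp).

v_1 = (1, 3, -2); ‖v_1‖ = 3.7417, so e_1 = (0.2673, 0.8018, -0.5345).
e_1·v_2 = 0.2673·4 + 0.8018·(-4) + (-0.5345)·(-4) = 0.0000.
u_2 = v_2 + 0.0000·e_1 = (4.0000, -4.0000, -4.0000).
‖u_2‖ = 6.9282, so e_2 = (0.5774, -0.5774, -0.5774).
e_1·v_3 = 0.2673·0 + 0.8018·(-4) + (-0.5345)·(-2) = -2.1381; e_2·v_3 = 0.5774·0 + (-0.5774)·(-4) + (-0.5774)·(-2) = 3.4641.
u_3 = v_3 + 2.1381·e_1 − 3.4641·e_2 = (-1.4286, -0.2857, -1.1429).

u_3 = (-1.4286, -0.2857, -1.1429)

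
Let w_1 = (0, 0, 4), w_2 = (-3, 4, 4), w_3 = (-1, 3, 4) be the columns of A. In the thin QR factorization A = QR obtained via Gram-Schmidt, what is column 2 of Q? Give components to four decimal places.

w_1 = (0, 0, 4); ‖w_1‖ = 4.0000, so e_1 = (0.0000, 0.0000, 1.0000).
e_1·w_2 = 0.0000·(-3) + 0.0000·4 + 1.0000·4 = 4.0000.
u_2 = w_2 − 4.0000·e_1 = (-3.0000, 4.0000, 0.0000).
‖u_2‖ = 5.0000, so e_2 = (-0.6000, 0.8000, 0.0000).

e_2 = (-0.6000, 0.8000, 0.0000)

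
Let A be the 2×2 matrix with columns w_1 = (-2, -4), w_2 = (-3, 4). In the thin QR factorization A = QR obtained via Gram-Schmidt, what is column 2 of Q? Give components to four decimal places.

w_1 = (-2, -4); ‖w_1‖ = 4.4721, so q_1 = (-0.4472, -0.8944).
q_1·w_2 = (-0.4472)·(-3) + (-0.8944)·4 = -2.2361.
u_2 = w_2 + 2.2361·q_1 = (-4.0000, 2.0000).
‖u_2‖ = 4.4721, so q_2 = (-0.8944, 0.4472).

q_2 = (-0.8944, 0.4472)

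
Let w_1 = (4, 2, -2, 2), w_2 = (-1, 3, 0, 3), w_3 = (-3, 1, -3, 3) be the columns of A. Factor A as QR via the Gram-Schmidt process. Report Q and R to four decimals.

Q = [[0.7559, -0.5241, -0.3659], [0.3780, 0.5940, -0.3158], [-0.3780, 0.1398, -0.8537], [0.3780, 0.5940, 0.1938]], R = [[5.2915, 1.5119, 0.3780], [0.0000, 4.0883, 3.5292], [0.0000, 0.0000, 3.9245]]

w_1 = (4, 2, -2, 2); ‖w_1‖ = 5.2915, so q_1 = (0.7559, 0.3780, -0.3780, 0.3780).
q_1·w_2 = 0.7559·(-1) + 0.3780·3 + (-0.3780)·0 + 0.3780·3 = 1.5119.
u_2 = w_2 − 1.5119·q_1 = (-2.1429, 2.4286, 0.5714, 2.4286).
‖u_2‖ = 4.0883, so q_2 = (-0.5241, 0.5940, 0.1398, 0.5940).
q_1·w_3 = 0.7559·(-3) + 0.3780·1 + (-0.3780)·(-3) + 0.3780·3 = 0.3780; q_2·w_3 = (-0.5241)·(-3) + 0.5940·1 + 0.1398·(-3) + 0.5940·3 = 3.5292.
u_3 = w_3 − 0.3780·q_1 − 3.5292·q_2 = (-1.4359, -1.2393, -3.3504, 0.7607).
‖u_3‖ = 3.9245, so q_3 = (-0.3659, -0.3158, -0.8537, 0.1938).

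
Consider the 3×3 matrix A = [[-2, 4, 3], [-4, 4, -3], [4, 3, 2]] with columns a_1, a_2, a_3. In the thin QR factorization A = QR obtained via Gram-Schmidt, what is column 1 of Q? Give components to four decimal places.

a_1 = (-2, -4, 4); ‖a_1‖ = 6.0000, so e_1 = (-0.3333, -0.6667, 0.6667).

e_1 = (-0.3333, -0.6667, 0.6667)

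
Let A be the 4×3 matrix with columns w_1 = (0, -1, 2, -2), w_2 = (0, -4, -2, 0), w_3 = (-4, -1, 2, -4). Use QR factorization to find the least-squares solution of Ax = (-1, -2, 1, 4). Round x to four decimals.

x = (-0.2683, 0.3000, -0.1220)

w_1 = (0, -1, 2, -2); ‖w_1‖ = 3.0000, so e_1 = (0.0000, -0.3333, 0.6667, -0.6667).
e_1·w_2 = 0.0000·0 + (-0.3333)·(-4) + 0.6667·(-2) + (-0.6667)·0 = 0.0000.
u_2 = w_2 + 0.0000·e_1 = (0.0000, -4.0000, -2.0000, 0.0000).
‖u_2‖ = 4.4721, so e_2 = (0.0000, -0.8944, -0.4472, 0.0000).
e_1·w_3 = 0.0000·(-4) + (-0.3333)·(-1) + 0.6667·2 + (-0.6667)·(-4) = 4.3333; e_2·w_3 = 0.0000·(-4) + (-0.8944)·(-1) + (-0.4472)·2 + 0.0000·(-4) = 0.0000.
u_3 = w_3 − 4.3333·e_1 + 0.0000·e_2 = (-4.0000, 0.4444, -0.8889, -1.1111).
‖u_3‖ = 4.2687, so e_3 = (-0.9370, 0.1041, -0.2082, -0.2603).
Qᵀb = (-1.3333, 1.3416, -0.5206).
Back-substitute: x_3 = -0.5206/4.2687 = -0.1220.
x_2 = (1.3416 + 0.0000·(-0.1220))/4.4721 = 0.3000.
x_1 = (-1.3333 + 0.0000·0.3000 − 4.3333·(-0.1220))/3.0000 = -0.2683.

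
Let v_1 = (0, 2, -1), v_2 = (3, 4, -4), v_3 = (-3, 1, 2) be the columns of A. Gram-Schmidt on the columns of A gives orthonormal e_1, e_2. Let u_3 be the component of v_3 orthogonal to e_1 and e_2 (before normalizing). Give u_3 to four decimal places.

v_1 = (0, 2, -1); ‖v_1‖ = 2.2361, so e_1 = (0.0000, 0.8944, -0.4472).
e_1·v_2 = 0.0000·3 + 0.8944·4 + (-0.4472)·(-4) = 5.3666.
u_2 = v_2 − 5.3666·e_1 = (3.0000, -0.8000, -1.6000).
‖u_2‖ = 3.4928, so e_2 = (0.8589, -0.2290, -0.4581).
e_1·v_3 = 0.0000·(-3) + 0.8944·1 + (-0.4472)·2 = 0.0000; e_2·v_3 = 0.8589·(-3) + (-0.2290)·1 + (-0.4581)·2 = -3.7219.
u_3 = v_3 + 0.0000·e_1 + 3.7219·e_2 = (0.1967, 0.1475, 0.2951).

u_3 = (0.1967, 0.1475, 0.2951)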